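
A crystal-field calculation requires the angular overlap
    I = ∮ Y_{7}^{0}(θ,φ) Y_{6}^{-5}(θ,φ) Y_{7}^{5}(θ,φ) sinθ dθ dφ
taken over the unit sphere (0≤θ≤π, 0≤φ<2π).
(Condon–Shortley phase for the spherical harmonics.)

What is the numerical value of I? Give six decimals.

Checks pass: Σm=0; 20 even; l₃=7∈[1,13].
(2·7+1)(2·6+1)(2·7+1) = 2925
Δ: 6! 8! 6! / 21! → 1/2444321880
sum: t=0:+1/2612736000 t=1:−1/20736000 t=2:+1/1658880 t=3:−1/746496 t=4:+1/1658880 t=5:−1/20736000 t=6:+1/2612736000 = -1/4354560
3j²(7 6 7; 0 0 0) = Δ·Π!·Σ² = 1000/138567  (sign +1)
sum: t=0:+1/435456000 t=1:−1/124416000 = -1/174182400
3j²(7 6 7; 0 -5 5) = Δ·Π!·Σ² = 55/4199  (sign -1)
combine: 4πI² = 2925·1000/138567·55/4199 = 375000/1356277
take √, sign -1: I = -0.14833256

-0.148333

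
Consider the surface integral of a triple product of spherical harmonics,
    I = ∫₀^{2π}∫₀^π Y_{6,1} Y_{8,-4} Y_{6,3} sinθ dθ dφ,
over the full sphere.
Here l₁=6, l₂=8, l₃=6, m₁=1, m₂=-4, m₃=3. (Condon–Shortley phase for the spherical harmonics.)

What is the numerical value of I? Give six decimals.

Checks pass: Σm=0; 20 even; l₃=6∈[2,14].
(2·6+1)(2·8+1)(2·6+1) = 2873
Δ: 8! 4! 8! / 21! → 1/1309458150
sum: t=2:+1/49766400 t=3:−1/3110400 t=4:+1/1327104 t=5:−1/3110400 t=6:+1/49766400 = 1/6635520
3j²(6 8 6; 0 0 0) = Δ·Π!·Σ² = 350/46189  (sign +1)
sum: t=1:−1/87091200 t=2:+1/12441600 t=3:−1/14515200 t=4:+1/139345920 = 1/139345920
3j²(6 8 6; 1 -4 3) = Δ·Π!·Σ² = 5/8398  (sign -1)
combine: 4πI² = 2873·350/46189·5/8398 = 875/67507
take √, sign -1: I = -0.03211624

-0.032116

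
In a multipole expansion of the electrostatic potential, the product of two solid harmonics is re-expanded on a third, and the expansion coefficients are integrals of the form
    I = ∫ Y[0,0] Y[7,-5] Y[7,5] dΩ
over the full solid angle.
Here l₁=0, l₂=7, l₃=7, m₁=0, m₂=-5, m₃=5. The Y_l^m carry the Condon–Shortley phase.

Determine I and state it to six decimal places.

Rules hold: Σm=0, L=14 even, 7≤7≤7.
N = 1·15·15 = 225
Δ = 0!·0!·14!/15! = 1/15
Racah Σ t=0..0: t=0:+1/25401600 = 1/25401600
⇒ 3j(0 7 7; 0 0 0)² = 1/15, sgn -1
Racah Σ t=0..0: t=0:+1/958003200 = 1/958003200
⇒ 3j(0 7 7; 0 -5 5)² = 1/15, sgn +1
4πI² = N·(3j₀)²·(3jₘ)² = 1/1
I = -1·√(1/4π) = -0.28209479

-0.282095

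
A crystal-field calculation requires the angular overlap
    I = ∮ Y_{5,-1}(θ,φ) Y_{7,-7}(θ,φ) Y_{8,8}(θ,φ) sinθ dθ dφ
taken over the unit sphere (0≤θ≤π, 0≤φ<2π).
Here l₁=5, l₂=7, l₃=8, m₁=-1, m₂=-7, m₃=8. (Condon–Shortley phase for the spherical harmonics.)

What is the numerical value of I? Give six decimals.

Checks pass: Σm=0; 20 even; l₃=8∈[2,12].
(2·5+1)(2·7+1)(2·8+1) = 2805
Δ: 4! 6! 10! / 21! → 1/814773960
sum: t=0:+1/87091200 t=1:−1/4976640 t=2:+1/2073600 t=3:−1/4976640 t=4:+1/87091200 = 1/9676800
3j²(5 7 8; 0 0 0) = Δ·Π!·Σ² = 360/46189  (sign +1)
sum: t=0:+1/62705664000 = 1/62705664000
3j²(5 7 8; -1 -7 8) = Δ·Π!·Σ² = 143/14535  (sign +1)
combine: 4πI² = 2805·360/46189·143/14535 = 1320/6137
take √, sign +1: I = 0.13082898

0.130829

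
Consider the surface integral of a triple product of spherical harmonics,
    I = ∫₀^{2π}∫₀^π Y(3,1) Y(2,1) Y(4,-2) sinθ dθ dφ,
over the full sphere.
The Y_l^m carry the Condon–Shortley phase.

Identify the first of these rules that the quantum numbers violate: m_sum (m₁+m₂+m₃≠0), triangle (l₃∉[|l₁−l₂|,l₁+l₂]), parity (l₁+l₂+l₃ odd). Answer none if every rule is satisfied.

parity

azimuthal sum: 1 + 1 − 2 = 0  ✓
1 ≤ 4 ≤ 5 (triangle on l)  ✓
L = 3 + 2 + 4 = 9 (odd)  ✗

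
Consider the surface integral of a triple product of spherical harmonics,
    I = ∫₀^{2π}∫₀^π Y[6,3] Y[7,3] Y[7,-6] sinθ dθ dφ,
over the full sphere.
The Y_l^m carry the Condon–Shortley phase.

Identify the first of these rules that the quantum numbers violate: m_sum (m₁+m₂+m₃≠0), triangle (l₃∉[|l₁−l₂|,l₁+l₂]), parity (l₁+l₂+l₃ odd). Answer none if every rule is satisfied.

none

azimuthal sum: 3 + 3 − 6 = 0  ✓
1 ≤ 7 ≤ 13 (triangle on l)  ✓
L = 6 + 7 + 7 = 20 (even)  ✓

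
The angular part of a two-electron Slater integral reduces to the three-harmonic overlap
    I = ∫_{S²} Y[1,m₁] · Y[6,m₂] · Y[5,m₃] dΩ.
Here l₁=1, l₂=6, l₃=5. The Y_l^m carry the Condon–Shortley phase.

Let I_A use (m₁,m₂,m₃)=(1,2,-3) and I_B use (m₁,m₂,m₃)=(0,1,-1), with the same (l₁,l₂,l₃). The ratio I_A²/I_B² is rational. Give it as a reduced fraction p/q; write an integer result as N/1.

Same 1,6,5: normalisation and zero-m 3j drop out of the ratio.
A: Δ: 2! 0! 10! / 13! → 1/858; sum: t=0:+1/161280 = 1/161280; 3j²(1 6 5; 1 2 -3) = Δ·Π!·Σ² = 1/143  (sign +1)
B: Δ: 2! 0! 10! / 13! → 1/858; sum: t=1:−1/17280 = -1/17280; 3j²(1 6 5; 0 1 -1) = Δ·Π!·Σ² = 35/858  (sign -1)
I_A²/I_B² = (1/143)/(35/858) = 6/35

6/35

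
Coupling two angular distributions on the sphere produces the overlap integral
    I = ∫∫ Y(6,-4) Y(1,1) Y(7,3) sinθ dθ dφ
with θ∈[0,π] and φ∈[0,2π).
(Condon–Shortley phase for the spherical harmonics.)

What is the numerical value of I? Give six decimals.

Rules hold: Σm=0, L=14 even, 5≤7≤7.
N = 13·3·15 = 585
Δ = 0!·12!·2!/15! = 1/1365
Racah Σ t=0..0: t=0:+1/518400 = 1/518400
⇒ 3j(6 1 7; 0 0 0)² = 7/195, sgn -1
Racah Σ t=0..0: t=0:+1/14515200 = 1/14515200
⇒ 3j(6 1 7; -4 1 3)² = 2/455, sgn +1
4πI² = N·(3j₀)²·(3jₘ)² = 6/65
I = -1·√(0.0923077/4π) = -0.08570655

-0.085707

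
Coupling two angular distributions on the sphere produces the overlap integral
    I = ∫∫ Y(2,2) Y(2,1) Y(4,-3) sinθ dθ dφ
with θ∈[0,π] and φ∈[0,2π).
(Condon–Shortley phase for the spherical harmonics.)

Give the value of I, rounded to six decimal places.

m-sum 0 ✓  L=8 even ✓  0≤4≤4 ✓
Π(2lᵢ+1) = 5×5×9 = 225
triangle coeff Δ(2,2,4) = 1/630
Σ_t [0,0]: t=0:+1/16 = 1/16
(3j)²=2/35 [(2 2 4; 0 0 0)], sign=+1
Σ_t [0,0]: t=0:+1/144 = 1/144
(3j)²=1/18 [(2 2 4; 2 1 -3)], sign=-1
⇒ 4πI² = 5/7
I = (-1)√(5/7/(4π)) = -0.23841361

-0.238414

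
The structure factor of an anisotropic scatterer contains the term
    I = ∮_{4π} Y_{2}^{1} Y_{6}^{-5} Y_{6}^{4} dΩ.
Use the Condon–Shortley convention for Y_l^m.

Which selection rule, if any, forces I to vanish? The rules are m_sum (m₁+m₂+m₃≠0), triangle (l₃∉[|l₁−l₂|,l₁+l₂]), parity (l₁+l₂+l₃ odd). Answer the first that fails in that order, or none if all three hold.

none

azimuthal sum: 1 − 5 + 4 = 0  ✓
4 ≤ 6 ≤ 8 (triangle on l)  ✓
L = 2 + 6 + 6 = 14 (even)  ✓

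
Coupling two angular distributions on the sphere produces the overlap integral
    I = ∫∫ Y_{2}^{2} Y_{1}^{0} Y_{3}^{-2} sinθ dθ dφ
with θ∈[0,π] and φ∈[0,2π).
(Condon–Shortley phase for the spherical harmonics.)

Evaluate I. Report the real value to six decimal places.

0.184674

Checks pass: Σm=0; 6 even; l₃=3∈[1,3].
(2·2+1)(2·1+1)(2·3+1) = 105
Δ: 0! 4! 2! / 7! → 1/105
sum: t=0:+1/4 = 1/4
3j²(2 1 3; 0 0 0) = Δ·Π!·Σ² = 3/35  (sign -1)
sum: t=0:+1/24 = 1/24
3j²(2 1 3; 2 0 -2) = Δ·Π!·Σ² = 1/21  (sign -1)
combine: 4πI² = 105·3/35·1/21 = 3/7
take √, sign +1: I = 0.18467439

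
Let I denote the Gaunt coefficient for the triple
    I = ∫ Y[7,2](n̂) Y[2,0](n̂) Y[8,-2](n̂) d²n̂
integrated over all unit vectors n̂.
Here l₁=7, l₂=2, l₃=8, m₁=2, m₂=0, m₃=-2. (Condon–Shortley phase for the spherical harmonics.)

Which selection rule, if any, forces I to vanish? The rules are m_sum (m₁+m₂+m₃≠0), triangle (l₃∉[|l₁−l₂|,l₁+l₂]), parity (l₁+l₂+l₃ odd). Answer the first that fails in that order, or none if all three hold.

azimuthal sum: 2 + 0 − 2 = 0  ✓
5 ≤ 8 ≤ 9 (triangle on l)  ✓
L = 7 + 2 + 8 = 17 (odd)  ✗

parity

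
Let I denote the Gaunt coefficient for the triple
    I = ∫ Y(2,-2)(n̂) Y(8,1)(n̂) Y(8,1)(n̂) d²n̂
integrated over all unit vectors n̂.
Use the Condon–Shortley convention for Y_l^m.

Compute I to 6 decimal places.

0.195170

Checks pass: Σm=0; 18 even; l₃=8∈[6,10].
(2·2+1)(2·8+1)(2·8+1) = 1445
Δ: 2! 2! 14! / 19! → 1/348840
sum: t=0:+1/116121600 t=1:−1/25401600 t=2:+1/116121600 = -1/45158400
3j²(2 8 8; 0 0 0) = Δ·Π!·Σ² = 24/1615  (sign -1)
sum: t=2:+1/101606400 = 1/101606400
3j²(2 8 8; -2 1 1) = Δ·Π!·Σ² = 36/1615  (sign -1)
combine: 4πI² = 1445·24/1615·36/1615 = 864/1805
take √, sign +1: I = 0.19517012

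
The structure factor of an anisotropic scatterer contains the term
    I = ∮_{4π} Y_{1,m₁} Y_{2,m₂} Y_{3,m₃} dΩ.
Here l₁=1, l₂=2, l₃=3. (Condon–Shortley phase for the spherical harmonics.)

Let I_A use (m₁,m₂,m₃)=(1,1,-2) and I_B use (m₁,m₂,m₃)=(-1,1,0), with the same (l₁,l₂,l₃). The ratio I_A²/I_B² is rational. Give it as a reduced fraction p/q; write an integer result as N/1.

Same 1,2,3: normalisation and zero-m 3j drop out of the ratio.
A: Δ: 0! 2! 4! / 7! → 1/105; sum: t=0:+1/12 = 1/12; 3j²(1 2 3; 1 1 -2) = Δ·Π!·Σ² = 2/21  (sign -1)
B: Δ: 0! 2! 4! / 7! → 1/105; sum: t=0:+1/12 = 1/12; 3j²(1 2 3; -1 1 0) = Δ·Π!·Σ² = 1/35  (sign -1)
I_A²/I_B² = (2/21)/(1/35) = 10/3

10/3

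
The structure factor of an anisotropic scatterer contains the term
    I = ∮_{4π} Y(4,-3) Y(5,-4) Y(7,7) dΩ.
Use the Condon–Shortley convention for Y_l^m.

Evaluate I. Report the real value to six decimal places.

-0.216112

m-sum 0 ✓  L=16 even ✓  1≤7≤9 ✓
Π(2lᵢ+1) = 9×11×15 = 1485
triangle coeff Δ(4,5,7) = 1/6126120
Σ_t [0,2]: t=0:+1/69120 t=1:−1/20736 t=2:+1/69120 = -1/51840
(3j)²=280/21879 [(4 5 7; 0 0 0)], sign=+1
Σ_t [1,1]: t=1:−1/29030400 = -1/29030400
(3j)²=21/680 [(4 5 7; -3 -4 7)], sign=-1
⇒ 4πI² = 2205/3757
I = (-1)√(2205/3757/(4π)) = -0.21611194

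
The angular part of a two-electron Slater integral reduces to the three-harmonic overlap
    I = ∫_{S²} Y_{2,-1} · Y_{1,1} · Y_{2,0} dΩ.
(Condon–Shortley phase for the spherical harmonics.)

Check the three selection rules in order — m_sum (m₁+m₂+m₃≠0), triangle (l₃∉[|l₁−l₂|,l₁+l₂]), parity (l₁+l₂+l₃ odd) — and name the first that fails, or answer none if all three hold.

Σmᵢ = 0  ✓
l₃∈[|l₁−l₂|,l₁+l₂]=[1,3], have l₃=2  ✓
Σlᵢ = 5 ⇒ odd  ✗

parity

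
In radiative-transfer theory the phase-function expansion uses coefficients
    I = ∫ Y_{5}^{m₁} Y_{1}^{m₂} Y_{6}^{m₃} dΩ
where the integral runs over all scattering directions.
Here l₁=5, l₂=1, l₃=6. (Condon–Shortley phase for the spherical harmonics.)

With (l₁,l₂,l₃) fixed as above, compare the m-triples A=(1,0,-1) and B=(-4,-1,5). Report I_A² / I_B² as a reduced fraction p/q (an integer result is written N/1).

7/11

Same 5,1,6: normalisation and zero-m 3j drop out of the ratio.
A: Δ: 0! 10! 2! / 13! → 1/858; sum: t=0:+1/17280 = 1/17280; 3j²(5 1 6; 1 0 -1) = Δ·Π!·Σ² = 35/858  (sign -1)
B: Δ: 0! 10! 2! / 13! → 1/858; sum: t=0:+1/725760 = 1/725760; 3j²(5 1 6; -4 -1 5) = Δ·Π!·Σ² = 5/78  (sign -1)
I_A²/I_B² = (35/858)/(5/78) = 7/11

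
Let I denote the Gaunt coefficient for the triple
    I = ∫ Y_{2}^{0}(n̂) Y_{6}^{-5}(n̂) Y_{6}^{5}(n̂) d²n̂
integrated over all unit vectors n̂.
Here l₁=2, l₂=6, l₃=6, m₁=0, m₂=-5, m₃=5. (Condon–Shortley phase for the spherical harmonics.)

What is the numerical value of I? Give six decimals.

Rules hold: Σm=0, L=14 even, 4≤6≤8.
N = 5·13·13 = 845
Δ = 2!·2!·10!/15! = 1/90090
Racah Σ t=0..2: t=0:+1/69120 t=1:−1/14400 t=2:+1/69120 = -7/172800
⇒ 3j(2 6 6; 0 0 0)² = 14/715, sgn -1
Racah Σ t=0..1: t=0:+1/1451520 t=1:−1/3628800 = 1/2419200
⇒ 3j(2 6 6; 0 -5 5)² = 11/910, sgn -1
4πI² = N·(3j₀)²·(3jₘ)² = 1/5
I = +1·√(0.2/4π) = 0.12615663

0.126157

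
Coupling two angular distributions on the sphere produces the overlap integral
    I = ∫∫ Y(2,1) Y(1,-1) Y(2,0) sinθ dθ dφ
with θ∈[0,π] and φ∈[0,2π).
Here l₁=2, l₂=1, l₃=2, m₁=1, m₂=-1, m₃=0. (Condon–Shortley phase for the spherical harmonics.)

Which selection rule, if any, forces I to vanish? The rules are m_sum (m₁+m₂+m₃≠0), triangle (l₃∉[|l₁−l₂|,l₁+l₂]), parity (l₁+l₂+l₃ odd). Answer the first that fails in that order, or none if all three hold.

azimuthal sum: 1 − 1 + 0 = 0  ✓
1 ≤ 2 ≤ 3 (triangle on l)  ✓
L = 2 + 1 + 2 = 5 (odd)  ✗

parity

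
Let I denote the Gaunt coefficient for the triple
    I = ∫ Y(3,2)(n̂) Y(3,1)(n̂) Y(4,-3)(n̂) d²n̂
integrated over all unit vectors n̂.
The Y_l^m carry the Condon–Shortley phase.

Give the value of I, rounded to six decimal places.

-0.095955

Checks pass: Σm=0; 10 even; l₃=4∈[0,6].
(2·3+1)(2·3+1)(2·4+1) = 441
Δ: 2! 4! 4! / 11! → 1/34650
sum: t=0:+1/72 t=1:−1/16 t=2:+1/72 = -5/144
3j²(3 3 4; 0 0 0) = Δ·Π!·Σ² = 2/77  (sign -1)
sum: t=0:+1/288 t=1:−1/144 = -1/288
3j²(3 3 4; 2 1 -3) = Δ·Π!·Σ² = 1/99  (sign +1)
combine: 4πI² = 441·2/77·1/99 = 14/121
take √, sign -1: I = -0.09595473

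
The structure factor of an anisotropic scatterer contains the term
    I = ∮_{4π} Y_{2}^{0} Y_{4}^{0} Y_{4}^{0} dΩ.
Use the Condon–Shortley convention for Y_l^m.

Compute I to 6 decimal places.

m-sum 0 ✓  L=10 even ✓  2≤4≤6 ✓
Π(2lᵢ+1) = 5×9×9 = 405
triangle coeff Δ(2,4,4) = 1/13860
Σ_t [0,2]: t=0:+1/192 t=1:−1/36 t=2:+1/192 = -5/288
(3j)²=20/693 [(2 4 4; 0 0 0)], sign=-1
(m-triple is (0,0,0) — same symbol as above.)
⇒ 4πI² = 2000/5929
I = (+1)√(2000/5929/(4π)) = 0.16383977

0.163840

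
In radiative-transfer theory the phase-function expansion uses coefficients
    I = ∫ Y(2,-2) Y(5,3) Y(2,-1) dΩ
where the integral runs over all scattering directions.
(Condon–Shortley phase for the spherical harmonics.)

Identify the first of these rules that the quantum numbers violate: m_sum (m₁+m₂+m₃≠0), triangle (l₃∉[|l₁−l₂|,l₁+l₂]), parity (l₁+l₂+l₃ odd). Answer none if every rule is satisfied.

triangle

azimuthal sum: -2 + 3 − 1 = 0  ✓
3 ≤ 2 ≤ 7 (triangle on l)  ✗
L = 2 + 5 + 2 = 9 (odd)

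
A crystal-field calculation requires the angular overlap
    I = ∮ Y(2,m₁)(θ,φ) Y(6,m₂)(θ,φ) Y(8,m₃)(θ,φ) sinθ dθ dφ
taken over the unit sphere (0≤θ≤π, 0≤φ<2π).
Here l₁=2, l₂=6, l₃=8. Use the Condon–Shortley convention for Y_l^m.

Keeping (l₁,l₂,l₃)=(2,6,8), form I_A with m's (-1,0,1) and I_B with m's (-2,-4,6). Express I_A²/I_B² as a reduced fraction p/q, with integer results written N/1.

84/143

Same 2,6,8: normalisation and zero-m 3j drop out of the ratio.
A: Δ: 0! 4! 12! / 17! → 1/30940; sum: t=0:+1/3110400 = 1/3110400; 3j²(2 6 8; -1 0 1) = Δ·Π!·Σ² = 21/1105  (sign -1)
B: Δ: 0! 4! 12! / 17! → 1/30940; sum: t=0:+1/174182400 = 1/174182400; 3j²(2 6 8; -2 -4 6) = Δ·Π!·Σ² = 11/340  (sign +1)
I_A²/I_B² = (21/1105)/(11/340) = 84/143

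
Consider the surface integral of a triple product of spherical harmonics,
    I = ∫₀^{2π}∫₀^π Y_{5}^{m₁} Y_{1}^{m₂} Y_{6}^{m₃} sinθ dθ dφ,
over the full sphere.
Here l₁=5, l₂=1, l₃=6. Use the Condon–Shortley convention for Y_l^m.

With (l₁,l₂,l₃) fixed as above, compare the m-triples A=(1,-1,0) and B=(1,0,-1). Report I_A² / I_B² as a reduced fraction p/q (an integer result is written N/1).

3/7

Same 5,1,6: normalisation and zero-m 3j drop out of the ratio.
A: Δ: 0! 10! 2! / 13! → 1/858; sum: t=0:+1/34560 = 1/34560; 3j²(5 1 6; 1 -1 0) = Δ·Π!·Σ² = 5/286  (sign +1)
B: Δ: 0! 10! 2! / 13! → 1/858; sum: t=0:+1/17280 = 1/17280; 3j²(5 1 6; 1 0 -1) = Δ·Π!·Σ² = 35/858  (sign -1)
I_A²/I_B² = (5/286)/(35/858) = 3/7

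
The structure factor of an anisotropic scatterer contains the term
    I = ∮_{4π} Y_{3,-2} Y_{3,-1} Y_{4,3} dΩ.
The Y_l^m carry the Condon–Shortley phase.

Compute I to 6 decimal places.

Rules hold: Σm=0, L=10 even, 0≤4≤6.
N = 7·7·9 = 441
Δ = 2!·4!·4!/11! = 1/34650
Racah Σ t=0..2: t=0:+1/72 t=1:−1/16 t=2:+1/72 = -5/144
⇒ 3j(3 3 4; 0 0 0)² = 2/77, sgn -1
Racah Σ t=1..2: t=1:−1/144 t=2:+1/288 = -1/288
⇒ 3j(3 3 4; -2 -1 3)² = 1/99, sgn +1
4πI² = N·(3j₀)²·(3jₘ)² = 14/121
I = -1·√(0.115702/4π) = -0.09595473

-0.095955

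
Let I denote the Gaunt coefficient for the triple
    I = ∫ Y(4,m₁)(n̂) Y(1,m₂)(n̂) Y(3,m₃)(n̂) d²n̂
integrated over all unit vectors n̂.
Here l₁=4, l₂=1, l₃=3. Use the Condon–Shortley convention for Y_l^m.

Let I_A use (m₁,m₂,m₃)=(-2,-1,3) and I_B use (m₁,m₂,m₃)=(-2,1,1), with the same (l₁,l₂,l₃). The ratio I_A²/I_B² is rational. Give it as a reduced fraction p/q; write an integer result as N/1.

Same 4,1,3: normalisation and zero-m 3j drop out of the ratio.
A: Δ: 2! 6! 0! / 9! → 1/252; sum: t=0:+1/1440 = 1/1440; 3j²(4 1 3; -2 -1 3) = Δ·Π!·Σ² = 1/252  (sign +1)
B: Δ: 2! 6! 0! / 9! → 1/252; sum: t=2:+1/96 = 1/96; 3j²(4 1 3; -2 1 1) = Δ·Π!·Σ² = 5/84  (sign +1)
I_A²/I_B² = (1/252)/(5/84) = 1/15

1/15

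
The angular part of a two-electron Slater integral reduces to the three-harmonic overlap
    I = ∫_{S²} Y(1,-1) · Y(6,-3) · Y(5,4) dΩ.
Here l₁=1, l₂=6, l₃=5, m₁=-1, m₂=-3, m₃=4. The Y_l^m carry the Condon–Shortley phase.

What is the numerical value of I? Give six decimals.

-0.070770

Rules hold: Σm=0, L=12 even, 5≤5≤7.
N = 3·13·11 = 429
Δ = 2!·0!·10!/13! = 1/858
Racah Σ t=1..1: t=1:−1/14400 = -1/14400
⇒ 3j(1 6 5; 0 0 0)² = 6/143, sgn +1
Racah Σ t=2..2: t=2:+1/725760 = 1/725760
⇒ 3j(1 6 5; -1 -3 4)² = 1/286, sgn -1
4πI² = N·(3j₀)²·(3jₘ)² = 9/143
I = -1·√(0.0629371/4π) = -0.07076985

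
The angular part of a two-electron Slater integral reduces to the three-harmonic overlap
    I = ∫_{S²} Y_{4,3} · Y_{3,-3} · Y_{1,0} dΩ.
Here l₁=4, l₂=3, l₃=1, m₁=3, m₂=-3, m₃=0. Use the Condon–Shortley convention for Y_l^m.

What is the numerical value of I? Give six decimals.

Checks pass: Σm=0; 8 even; l₃=1∈[1,7].
(2·4+1)(2·3+1)(2·1+1) = 189
Δ: 6! 2! 0! / 9! → 1/252
sum: t=3:−1/36 = -1/36
3j²(4 3 1; 0 0 0) = Δ·Π!·Σ² = 4/63  (sign +1)
sum: t=0:+1/720 = 1/720
3j²(4 3 1; 3 -3 0) = Δ·Π!·Σ² = 1/36  (sign -1)
combine: 4πI² = 189·4/63·1/36 = 1/3
take √, sign -1: I = -0.16286750

-0.162868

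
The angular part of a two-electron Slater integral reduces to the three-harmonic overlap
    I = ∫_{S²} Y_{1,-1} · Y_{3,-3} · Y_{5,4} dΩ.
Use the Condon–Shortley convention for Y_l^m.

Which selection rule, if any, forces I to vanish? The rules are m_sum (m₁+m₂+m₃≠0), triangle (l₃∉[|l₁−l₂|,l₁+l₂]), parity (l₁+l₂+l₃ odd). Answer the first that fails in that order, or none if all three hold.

triangle

Σmᵢ = 0  ✓
l₃∈[|l₁−l₂|,l₁+l₂]=[2,4], have l₃=5  ✗
Σlᵢ = 9 ⇒ odd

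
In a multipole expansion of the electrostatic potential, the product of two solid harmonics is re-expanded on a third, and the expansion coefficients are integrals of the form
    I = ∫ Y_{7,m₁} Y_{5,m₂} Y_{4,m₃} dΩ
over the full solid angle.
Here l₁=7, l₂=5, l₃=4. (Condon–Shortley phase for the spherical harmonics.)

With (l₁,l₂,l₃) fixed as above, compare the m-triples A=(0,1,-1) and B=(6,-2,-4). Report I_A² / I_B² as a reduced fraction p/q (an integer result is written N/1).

7/858

Shared (l₁,l₂,l₃)=(7,5,4): N and (l;000)² cancel in I_A²/I_B².
A: Δ = 8!·6!·2!/17! = 1/6126120; Racah Σ t=4..6: t=4:+1/41472 t=5:−1/34560 t=6:+1/345600 = -1/518400; ⇒ 3j(7 5 4; 0 1 -1)² = 7/36465, sgn +1
B: Δ = 8!·6!·2!/17! = 1/6126120; Racah Σ t=1..1: t=1:−1/7257600 = -1/7257600; ⇒ 3j(7 5 4; 6 -2 -4)² = 2/85, sgn -1
I_A²/I_B² = (7/36465)/(2/85) = 7/858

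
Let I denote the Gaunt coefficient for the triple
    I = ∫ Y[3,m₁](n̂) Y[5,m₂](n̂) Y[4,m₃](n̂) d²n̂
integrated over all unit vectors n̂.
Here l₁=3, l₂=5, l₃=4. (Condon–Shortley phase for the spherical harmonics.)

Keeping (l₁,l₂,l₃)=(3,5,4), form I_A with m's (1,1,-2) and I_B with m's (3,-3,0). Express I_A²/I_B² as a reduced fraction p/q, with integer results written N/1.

1849/6300

l's match ⇒ only the (l;m) 3-j factors differ between A and B.
A: triangle coeff Δ(3,5,4) = 1/180180; Σ_t [0,2]: t=0:+1/34560 t=1:−1/720 t=2:+1/384 = 43/34560; (3j)²=1849/180180 [(3 5 4; 1 1 -2)], sign=+1
B: triangle coeff Δ(3,5,4) = 1/180180; Σ_t [0,0]: t=0:+1/2304 = 1/2304; (3j)²=5/143 [(3 5 4; 3 -3 0)], sign=+1
I_A²/I_B² = (1849/180180)/(5/143) = 1849/6300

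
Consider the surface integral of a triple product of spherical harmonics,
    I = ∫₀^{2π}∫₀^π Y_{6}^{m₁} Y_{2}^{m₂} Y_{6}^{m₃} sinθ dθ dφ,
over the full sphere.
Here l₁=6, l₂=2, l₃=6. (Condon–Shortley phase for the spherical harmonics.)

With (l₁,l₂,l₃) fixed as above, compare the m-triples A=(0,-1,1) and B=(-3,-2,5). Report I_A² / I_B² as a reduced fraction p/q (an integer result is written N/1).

7/110

Same 6,2,6: normalisation and zero-m 3j drop out of the ratio.
A: Δ: 2! 10! 2! / 15! → 1/90090; sum: t=0:+1/34560 t=1:−1/28800 = -1/172800; 3j²(6 2 6; 0 -1 1) = Δ·Π!·Σ² = 1/1430  (sign +1)
B: Δ: 2! 10! 2! / 15! → 1/90090; sum: t=0:+1/1451520 = 1/1451520; 3j²(6 2 6; -3 -2 5) = Δ·Π!·Σ² = 1/91  (sign -1)
I_A²/I_B² = (1/1430)/(1/91) = 7/110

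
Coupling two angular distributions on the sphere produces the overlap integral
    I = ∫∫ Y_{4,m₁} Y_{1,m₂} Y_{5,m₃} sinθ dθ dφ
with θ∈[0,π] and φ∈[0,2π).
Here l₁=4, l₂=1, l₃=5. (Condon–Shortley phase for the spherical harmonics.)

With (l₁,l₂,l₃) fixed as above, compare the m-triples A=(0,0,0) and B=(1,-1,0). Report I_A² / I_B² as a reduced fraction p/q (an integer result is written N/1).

l's match ⇒ only the (l;m) 3-j factors differ between A and B.
A: triangle coeff Δ(4,1,5) = 1/495; Σ_t [0,0]: t=0:+1/576 = 1/576; (3j)²=5/99 [(4 1 5; 0 0 0)], sign=-1
B: triangle coeff Δ(4,1,5) = 1/495; Σ_t [0,0]: t=0:+1/1440 = 1/1440; (3j)²=2/99 [(4 1 5; 1 -1 0)], sign=-1
I_A²/I_B² = (5/99)/(2/99) = 5/2

5/2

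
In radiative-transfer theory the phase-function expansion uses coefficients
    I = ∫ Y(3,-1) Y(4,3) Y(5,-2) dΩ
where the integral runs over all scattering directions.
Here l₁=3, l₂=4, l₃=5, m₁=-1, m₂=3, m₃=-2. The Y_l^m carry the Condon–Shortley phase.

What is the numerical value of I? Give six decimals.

m-sum 0 ✓  L=12 even ✓  1≤5≤7 ✓
Π(2lᵢ+1) = 7×9×11 = 693
triangle coeff Δ(3,4,5) = 1/180180
Σ_t [0,2]: t=0:+1/576 t=1:−1/144 t=2:+1/576 = -1/288
(3j)²=20/1001 [(3 4 5; 0 0 0)], sign=+1
Σ_t [1,2]: t=1:−1/4320 t=2:+1/960 = 7/8640
(3j)²=343/12870 [(3 4 5; -1 3 -2)], sign=-1
⇒ 4πI² = 686/1859
I = (-1)√(686/1859/(4π)) = -0.17136315

-0.171363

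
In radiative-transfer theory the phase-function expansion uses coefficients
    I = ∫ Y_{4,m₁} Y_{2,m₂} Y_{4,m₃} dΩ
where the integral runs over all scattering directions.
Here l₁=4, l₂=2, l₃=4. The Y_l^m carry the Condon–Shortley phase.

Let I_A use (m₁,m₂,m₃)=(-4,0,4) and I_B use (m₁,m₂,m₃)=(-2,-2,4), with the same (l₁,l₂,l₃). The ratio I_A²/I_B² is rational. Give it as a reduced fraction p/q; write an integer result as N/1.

14/3

l's match ⇒ only the (l;m) 3-j factors differ between A and B.
A: triangle coeff Δ(4,2,4) = 1/13860; Σ_t [2,2]: t=2:+1/2880 = 1/2880; (3j)²=28/495 [(4 2 4; -4 0 4)], sign=+1
B: triangle coeff Δ(4,2,4) = 1/13860; Σ_t [0,0]: t=0:+1/2880 = 1/2880; (3j)²=2/165 [(4 2 4; -2 -2 4)], sign=+1
I_A²/I_B² = (28/495)/(2/165) = 14/3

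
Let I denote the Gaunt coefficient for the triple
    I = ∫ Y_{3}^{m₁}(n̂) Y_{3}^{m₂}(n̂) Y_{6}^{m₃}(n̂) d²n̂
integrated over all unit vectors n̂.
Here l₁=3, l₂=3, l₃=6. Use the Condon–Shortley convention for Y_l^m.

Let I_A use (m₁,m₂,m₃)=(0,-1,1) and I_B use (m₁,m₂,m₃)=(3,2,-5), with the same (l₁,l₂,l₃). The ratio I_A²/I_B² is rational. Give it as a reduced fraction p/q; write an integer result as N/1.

Shared (l₁,l₂,l₃)=(3,3,6): N and (l;000)² cancel in I_A²/I_B².
A: Δ = 0!·6!·6!/13! = 1/12012; Racah Σ t=0..0: t=0:+1/1728 = 1/1728; ⇒ 3j(3 3 6; 0 -1 1)² = 25/858, sgn -1
B: Δ = 0!·6!·6!/13! = 1/12012; Racah Σ t=0..0: t=0:+1/86400 = 1/86400; ⇒ 3j(3 3 6; 3 2 -5)² = 1/26, sgn -1
I_A²/I_B² = (25/858)/(1/26) = 25/33

25/33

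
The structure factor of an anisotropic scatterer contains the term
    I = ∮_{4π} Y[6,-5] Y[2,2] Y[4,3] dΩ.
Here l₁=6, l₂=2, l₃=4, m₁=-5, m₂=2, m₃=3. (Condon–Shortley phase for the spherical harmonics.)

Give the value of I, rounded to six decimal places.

m-sum 0 ✓  L=12 even ✓  4≤4≤8 ✓
Π(2lᵢ+1) = 13×5×9 = 585
triangle coeff Δ(6,2,4) = 1/6435
Σ_t [2,2]: t=2:+1/2304 = 1/2304
(3j)²=5/143 [(6 2 4; 0 0 0)], sign=+1
Σ_t [4,4]: t=4:+1/120960 = 1/120960
(3j)²=2/39 [(6 2 4; -5 2 3)], sign=-1
⇒ 4πI² = 150/143
I = (-1)√(150/143/(4π)) = -0.28891672

-0.288917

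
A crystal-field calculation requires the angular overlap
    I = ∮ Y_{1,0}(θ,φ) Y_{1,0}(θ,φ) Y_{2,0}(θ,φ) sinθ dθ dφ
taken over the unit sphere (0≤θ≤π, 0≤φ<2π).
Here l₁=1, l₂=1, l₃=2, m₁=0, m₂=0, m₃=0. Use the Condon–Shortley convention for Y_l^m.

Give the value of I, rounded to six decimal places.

Rules hold: Σm=0, L=4 even, 0≤2≤2.
N = 3·3·5 = 45
Δ = 0!·2!·2!/5! = 1/30
Racah Σ t=0..0: t=0:+1/1 = 1/1
⇒ 3j(1 1 2; 0 0 0)² = 2/15, sgn +1
(m-triple is (0,0,0) — same symbol as above.)
4πI² = N·(3j₀)²·(3jₘ)² = 4/5
I = +1·√(0.8/4π) = 0.25231325

0.252313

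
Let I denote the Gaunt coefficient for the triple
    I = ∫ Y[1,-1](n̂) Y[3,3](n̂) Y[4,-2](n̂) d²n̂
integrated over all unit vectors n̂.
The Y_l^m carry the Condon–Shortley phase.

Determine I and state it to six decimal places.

Checks pass: Σm=0; 8 even; l₃=4∈[2,4].
(2·1+1)(2·3+1)(2·4+1) = 189
Δ: 0! 2! 6! / 9! → 1/252
sum: t=0:+1/36 = 1/36
3j²(1 3 4; 0 0 0) = Δ·Π!·Σ² = 4/63  (sign +1)
sum: t=0:+1/1440 = 1/1440
3j²(1 3 4; -1 3 -2) = Δ·Π!·Σ² = 1/252  (sign +1)
combine: 4πI² = 189·4/63·1/252 = 1/21
take √, sign +1: I = 0.06155813

0.061558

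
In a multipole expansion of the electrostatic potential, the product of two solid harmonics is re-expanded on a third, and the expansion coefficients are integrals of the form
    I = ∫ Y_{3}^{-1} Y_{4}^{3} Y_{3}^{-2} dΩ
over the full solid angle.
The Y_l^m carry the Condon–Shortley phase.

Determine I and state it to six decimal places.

Rules hold: Σm=0, L=10 even, 1≤3≤7.
N = 7·9·7 = 441
Δ = 4!·2!·4!/11! = 1/34650
Racah Σ t=1..3: t=1:−1/72 t=2:+1/16 t=3:−1/72 = 5/144
⇒ 3j(3 4 3; 0 0 0)² = 2/77, sgn -1
Racah Σ t=3..4: t=3:−1/144 t=4:+1/288 = -1/288
⇒ 3j(3 4 3; -1 3 -2)² = 1/99, sgn +1
4πI² = N·(3j₀)²·(3jₘ)² = 14/121
I = -1·√(0.115702/4π) = -0.09595473

-0.095955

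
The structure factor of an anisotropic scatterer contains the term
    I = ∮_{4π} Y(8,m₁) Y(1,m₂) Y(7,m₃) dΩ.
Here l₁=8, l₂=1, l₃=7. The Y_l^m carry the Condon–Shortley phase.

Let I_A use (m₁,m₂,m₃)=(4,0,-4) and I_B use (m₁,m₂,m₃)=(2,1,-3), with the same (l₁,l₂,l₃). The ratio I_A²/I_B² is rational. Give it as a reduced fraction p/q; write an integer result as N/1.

16/5

Shared (l₁,l₂,l₃)=(8,1,7): N and (l;000)² cancel in I_A²/I_B².
A: Δ = 2!·14!·0!/17! = 1/2040; Racah Σ t=1..1: t=1:−1/239500800 = -1/239500800; ⇒ 3j(8 1 7; 4 0 -4)² = 2/85, sgn +1
B: Δ = 2!·14!·0!/17! = 1/2040; Racah Σ t=2..2: t=2:+1/174182400 = 1/174182400; ⇒ 3j(8 1 7; 2 1 -3)² = 1/136, sgn +1
I_A²/I_B² = (2/85)/(1/136) = 16/5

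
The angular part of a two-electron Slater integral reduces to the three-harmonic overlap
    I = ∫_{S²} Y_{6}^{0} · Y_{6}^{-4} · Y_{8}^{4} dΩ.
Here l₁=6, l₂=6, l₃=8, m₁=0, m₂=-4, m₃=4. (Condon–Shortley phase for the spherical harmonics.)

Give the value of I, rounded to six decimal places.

-0.114001

Checks pass: Σm=0; 20 even; l₃=8∈[0,12].
(2·6+1)(2·6+1)(2·8+1) = 2873
Δ: 4! 8! 8! / 21! → 1/1309458150
sum: t=0:+1/49766400 t=1:−1/3110400 t=2:+1/1327104 t=3:−1/3110400 t=4:+1/49766400 = 1/6635520
3j²(6 6 8; 0 0 0) = Δ·Π!·Σ² = 350/46189  (sign +1)
sum: t=0:+1/49766400 t=1:−1/21772800 t=2:+1/92897280 = -1/66355200
3j²(6 6 8; 0 -4 4) = Δ·Π!·Σ² = 63/8398  (sign -1)
combine: 4πI² = 2873·350/46189·63/8398 = 11025/67507
take √, sign -1: I = -0.11400134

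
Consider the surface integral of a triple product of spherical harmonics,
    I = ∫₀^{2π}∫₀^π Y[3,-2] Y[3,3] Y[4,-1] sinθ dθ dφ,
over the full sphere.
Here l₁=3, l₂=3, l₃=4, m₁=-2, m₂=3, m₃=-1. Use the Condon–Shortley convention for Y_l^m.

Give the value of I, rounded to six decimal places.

0.140463

Rules hold: Σm=0, L=10 even, 0≤4≤6.
N = 7·7·9 = 441
Δ = 2!·4!·4!/11! = 1/34650
Racah Σ t=0..2: t=0:+1/72 t=1:−1/16 t=2:+1/72 = -5/144
⇒ 3j(3 3 4; 0 0 0)² = 2/77, sgn -1
Racah Σ t=2..2: t=2:+1/288 = 1/288
⇒ 3j(3 3 4; -2 3 -1)² = 5/231, sgn -1
4πI² = N·(3j₀)²·(3jₘ)² = 30/121
I = +1·√(0.247934/4π) = 0.14046335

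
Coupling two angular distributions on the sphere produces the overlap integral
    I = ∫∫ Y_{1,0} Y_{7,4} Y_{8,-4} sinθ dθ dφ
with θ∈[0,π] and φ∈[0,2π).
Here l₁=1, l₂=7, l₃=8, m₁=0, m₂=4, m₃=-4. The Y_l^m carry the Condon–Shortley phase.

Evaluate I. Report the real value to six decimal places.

m-sum 0 ✓  L=16 even ✓  6≤8≤8 ✓
Π(2lᵢ+1) = 3×15×17 = 765
triangle coeff Δ(1,7,8) = 1/2040
Σ_t [0,0]: t=0:+1/25401600 = 1/25401600
(3j)²=8/255 [(1 7 8; 0 0 0)], sign=+1
Σ_t [0,0]: t=0:+1/239500800 = 1/239500800
(3j)²=2/85 [(1 7 8; 0 4 -4)], sign=+1
⇒ 4πI² = 48/85
I = (+1)√(48/85/(4π)) = 0.21198553

0.211986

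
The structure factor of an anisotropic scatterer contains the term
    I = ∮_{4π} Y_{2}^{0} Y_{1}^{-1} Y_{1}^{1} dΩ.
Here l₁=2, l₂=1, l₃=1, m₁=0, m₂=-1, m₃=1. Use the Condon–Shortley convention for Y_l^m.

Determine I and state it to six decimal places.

0.126157

Checks pass: Σm=0; 4 even; l₃=1∈[1,3].
(2·2+1)(2·1+1)(2·1+1) = 45
Δ: 2! 2! 0! / 5! → 1/30
sum: t=1:−1/1 = -1/1
3j²(2 1 1; 0 0 0) = Δ·Π!·Σ² = 2/15  (sign +1)
sum: t=0:+1/4 = 1/4
3j²(2 1 1; 0 -1 1) = Δ·Π!·Σ² = 1/30  (sign +1)
combine: 4πI² = 45·2/15·1/30 = 1/5
take √, sign +1: I = 0.12615663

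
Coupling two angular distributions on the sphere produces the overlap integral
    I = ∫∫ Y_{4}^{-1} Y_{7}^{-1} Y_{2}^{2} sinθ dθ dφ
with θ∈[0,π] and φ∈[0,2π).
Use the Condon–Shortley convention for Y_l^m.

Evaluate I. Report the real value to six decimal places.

|4−7|≤2≤4+7 violated ⇒ I = 0

0.000000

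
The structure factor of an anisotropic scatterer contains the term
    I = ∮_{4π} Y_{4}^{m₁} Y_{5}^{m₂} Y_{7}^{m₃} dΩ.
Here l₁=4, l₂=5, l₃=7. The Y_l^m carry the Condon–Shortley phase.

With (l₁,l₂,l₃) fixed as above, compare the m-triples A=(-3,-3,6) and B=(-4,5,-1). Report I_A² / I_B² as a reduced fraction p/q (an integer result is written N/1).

715/12

Shared (l₁,l₂,l₃)=(4,5,7): N and (l;000)² cancel in I_A²/I_B².
A: Δ = 2!·6!·8!/17! = 1/6126120; Racah Σ t=1..2: t=1:−1/3628800 t=2:+1/9676800 = -1/5806080; ⇒ 3j(4 5 7; -3 -3 6)² = 5/408, sgn +1
B: Δ = 2!·6!·8!/17! = 1/6126120; Racah Σ t=2..2: t=2:+1/58060800 = 1/58060800; ⇒ 3j(4 5 7; -4 5 -1)² = 1/4862, sgn +1
I_A²/I_B² = (5/408)/(1/4862) = 715/12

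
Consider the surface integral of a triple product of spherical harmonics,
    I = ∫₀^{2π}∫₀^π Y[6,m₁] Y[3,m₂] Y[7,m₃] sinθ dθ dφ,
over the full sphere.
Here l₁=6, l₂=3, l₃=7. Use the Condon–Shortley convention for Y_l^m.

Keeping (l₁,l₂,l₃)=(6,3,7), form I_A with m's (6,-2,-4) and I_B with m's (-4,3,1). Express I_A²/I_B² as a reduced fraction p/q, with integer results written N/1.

l's match ⇒ only the (l;m) 3-j factors differ between A and B.
A: triangle coeff Δ(6,3,7) = 1/2042040; Σ_t [0,0]: t=0:+1/43545600 = 1/43545600; (3j)²=11/3094 [(6 3 7; 6 -2 -4)], sign=-1
B: triangle coeff Δ(6,3,7) = 1/2042040; Σ_t [2,2]: t=2:+1/3870720 = 1/3870720; (3j)²=675/136136 [(6 3 7; -4 3 1)], sign=+1
I_A²/I_B² = (11/3094)/(675/136136) = 484/675

484/675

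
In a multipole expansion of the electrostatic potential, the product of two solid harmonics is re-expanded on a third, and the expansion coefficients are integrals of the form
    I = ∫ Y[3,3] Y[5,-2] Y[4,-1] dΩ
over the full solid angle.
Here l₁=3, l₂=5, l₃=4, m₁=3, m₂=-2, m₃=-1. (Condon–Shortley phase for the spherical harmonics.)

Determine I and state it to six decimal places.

-0.179179

Rules hold: Σm=0, L=12 even, 2≤4≤8.
N = 7·11·9 = 693
Δ = 4!·2!·6!/13! = 1/180180
Racah Σ t=1..3: t=1:−1/576 t=2:+1/144 t=3:−1/576 = 1/288
⇒ 3j(3 5 4; 0 0 0)² = 20/1001, sgn +1
Racah Σ t=0..0: t=0:+1/1728 = 1/1728
⇒ 3j(3 5 4; 3 -2 -1)² = 25/858, sgn -1
4πI² = N·(3j₀)²·(3jₘ)² = 750/1859
I = -1·√(0.403443/4π) = -0.17917854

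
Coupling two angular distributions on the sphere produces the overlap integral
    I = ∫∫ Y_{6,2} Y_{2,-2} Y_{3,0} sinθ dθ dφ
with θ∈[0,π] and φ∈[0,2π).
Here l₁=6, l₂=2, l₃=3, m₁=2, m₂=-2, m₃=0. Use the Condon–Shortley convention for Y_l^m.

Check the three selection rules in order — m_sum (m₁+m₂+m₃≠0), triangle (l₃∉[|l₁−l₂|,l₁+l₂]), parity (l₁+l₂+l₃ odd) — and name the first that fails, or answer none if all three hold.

Σmᵢ = 0  ✓
l₃∈[|l₁−l₂|,l₁+l₂]=[4,8], have l₃=3  ✗
Σlᵢ = 11 ⇒ odd

triangle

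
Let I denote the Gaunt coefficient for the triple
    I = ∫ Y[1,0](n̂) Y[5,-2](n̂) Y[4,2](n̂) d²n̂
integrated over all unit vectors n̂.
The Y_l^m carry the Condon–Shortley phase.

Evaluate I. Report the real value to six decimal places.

0.225034

m-sum 0 ✓  L=10 even ✓  4≤4≤6 ✓
Π(2lᵢ+1) = 3×11×9 = 297
triangle coeff Δ(1,5,4) = 1/495
Σ_t [1,1]: t=1:−1/576 = -1/576
(3j)²=5/99 [(1 5 4; 0 0 0)], sign=-1
Σ_t [1,1]: t=1:−1/1440 = -1/1440
(3j)²=7/165 [(1 5 4; 0 -2 2)], sign=-1
⇒ 4πI² = 7/11
I = (+1)√(7/11/(4π)) = 0.22503380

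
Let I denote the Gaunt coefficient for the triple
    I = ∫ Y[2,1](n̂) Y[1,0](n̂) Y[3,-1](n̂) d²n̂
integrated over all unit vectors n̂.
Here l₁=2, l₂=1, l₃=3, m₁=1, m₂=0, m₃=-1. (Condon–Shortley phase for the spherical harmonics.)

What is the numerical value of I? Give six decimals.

Checks pass: Σm=0; 6 even; l₃=3∈[1,3].
(2·2+1)(2·1+1)(2·3+1) = 105
Δ: 0! 4! 2! / 7! → 1/105
sum: t=0:+1/4 = 1/4
3j²(2 1 3; 0 0 0) = Δ·Π!·Σ² = 3/35  (sign -1)
sum: t=0:+1/6 = 1/6
3j²(2 1 3; 1 0 -1) = Δ·Π!·Σ² = 8/105  (sign +1)
combine: 4πI² = 105·3/35·8/105 = 24/35
take √, sign -1: I = -0.23359668

-0.233597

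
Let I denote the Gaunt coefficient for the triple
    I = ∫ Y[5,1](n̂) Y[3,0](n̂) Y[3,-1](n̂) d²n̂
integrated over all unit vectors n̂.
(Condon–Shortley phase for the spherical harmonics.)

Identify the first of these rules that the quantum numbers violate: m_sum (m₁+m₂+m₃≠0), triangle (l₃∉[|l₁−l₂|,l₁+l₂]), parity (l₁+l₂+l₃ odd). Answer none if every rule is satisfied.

parity

azimuthal sum: 1 + 0 − 1 = 0  ✓
2 ≤ 3 ≤ 8 (triangle on l)  ✓
L = 5 + 3 + 3 = 11 (odd)  ✗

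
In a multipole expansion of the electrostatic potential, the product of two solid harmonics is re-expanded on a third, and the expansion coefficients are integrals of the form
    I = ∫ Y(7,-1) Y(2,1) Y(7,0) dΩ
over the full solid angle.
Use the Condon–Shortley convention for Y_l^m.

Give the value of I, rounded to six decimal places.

m-sum 0 ✓  L=16 even ✓  5≤7≤9 ✓
Π(2lᵢ+1) = 15×5×15 = 1125
triangle coeff Δ(7,2,7) = 1/185640
Σ_t [0,2]: t=0:+1/2419200 t=1:−1/518400 t=2:+1/2419200 = -1/907200
(3j)²=56/3315 [(7 2 7; 0 0 0)], sign=+1
Σ_t [1,2]: t=1:−1/1209600 t=2:+1/1036800 = 1/7257600
(3j)²=1/2210 [(7 2 7; -1 1 0)], sign=-1
⇒ 4πI² = 420/48841
I = (-1)√(420/48841/(4π)) = -0.02615938

-0.026159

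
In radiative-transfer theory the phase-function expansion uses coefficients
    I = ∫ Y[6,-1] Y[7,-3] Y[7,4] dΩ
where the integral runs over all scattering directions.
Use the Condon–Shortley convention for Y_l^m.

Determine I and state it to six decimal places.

-0.011833

m-sum 0 ✓  L=20 even ✓  1≤7≤13 ✓
Π(2lᵢ+1) = 13×15×15 = 2925
triangle coeff Δ(6,7,7) = 1/2444321880
Σ_t [0,6]: t=0:+1/2612736000 t=1:−1/20736000 t=2:+1/1658880 t=3:−1/746496 t=4:+1/1658880 t=5:−1/20736000 t=6:+1/2612736000 = -1/4354560
(3j)²=1000/138567 [(6 7 7; 0 0 0)], sign=+1
Σ_t [1,4]: t=1:−1/62208000 t=2:+1/8294400 t=3:−1/8709120 t=4:+1/69672960 = 1/248832000
(3j)²=7/83980 [(6 7 7; -1 -3 4)], sign=-1
⇒ 4πI² = 26250/14919047
I = (-1)√(26250/14919047/(4π)) = -0.01183285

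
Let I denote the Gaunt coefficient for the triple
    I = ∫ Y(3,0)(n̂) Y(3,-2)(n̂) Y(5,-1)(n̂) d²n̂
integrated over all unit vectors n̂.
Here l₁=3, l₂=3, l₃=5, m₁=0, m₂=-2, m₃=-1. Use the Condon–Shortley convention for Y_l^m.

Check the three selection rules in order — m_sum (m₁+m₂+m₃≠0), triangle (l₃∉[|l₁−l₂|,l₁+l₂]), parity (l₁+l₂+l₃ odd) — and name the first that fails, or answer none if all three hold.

m₁+m₂+m₃ = 0 − 2 − 1 = -3  ✗
triangle: |3−3|=0 ≤ l₃=5 ≤ 3+3=6
parity: l₁+l₂+l₃ = 11 is odd

m_sum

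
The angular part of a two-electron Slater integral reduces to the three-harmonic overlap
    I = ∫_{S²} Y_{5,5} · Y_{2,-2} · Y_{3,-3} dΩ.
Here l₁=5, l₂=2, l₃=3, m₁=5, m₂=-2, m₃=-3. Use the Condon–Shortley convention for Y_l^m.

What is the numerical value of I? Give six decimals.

Rules hold: Σm=0, L=10 even, 3≤3≤7.
N = 11·5·7 = 385
Δ = 4!·6!·0!/11! = 1/2310
Racah Σ t=2..2: t=2:+1/144 = 1/144
⇒ 3j(5 2 3; 0 0 0)² = 10/231, sgn -1
Racah Σ t=0..0: t=0:+1/17280 = 1/17280
⇒ 3j(5 2 3; 5 -2 -3)² = 1/11, sgn +1
4πI² = N·(3j₀)²·(3jₘ)² = 50/33
I = -1·√(1.51515/4π) = -0.34723469

-0.347235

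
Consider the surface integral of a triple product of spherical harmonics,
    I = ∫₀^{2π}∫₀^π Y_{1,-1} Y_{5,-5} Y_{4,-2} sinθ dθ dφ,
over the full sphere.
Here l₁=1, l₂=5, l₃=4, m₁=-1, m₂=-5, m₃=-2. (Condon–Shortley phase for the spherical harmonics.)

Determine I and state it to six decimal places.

0.000000

-1 − 5 − 2 = -8 ≠ 0: azimuthal integral kills it; I = 0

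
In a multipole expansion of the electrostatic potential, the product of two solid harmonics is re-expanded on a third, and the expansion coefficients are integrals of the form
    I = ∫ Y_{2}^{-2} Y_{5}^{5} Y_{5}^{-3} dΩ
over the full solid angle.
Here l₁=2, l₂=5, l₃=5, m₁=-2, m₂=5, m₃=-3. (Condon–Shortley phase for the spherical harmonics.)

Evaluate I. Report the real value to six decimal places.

0.088588

m-sum 0 ✓  L=12 even ✓  3≤5≤7 ✓
Π(2lᵢ+1) = 5×11×11 = 605
triangle coeff Δ(2,5,5) = 1/38610
Σ_t [0,2]: t=0:+1/2880 t=1:−1/576 t=2:+1/2880 = -1/960
(3j)²=10/429 [(2 5 5; 0 0 0)], sign=+1
Σ_t [2,2]: t=2:+1/161280 = 1/161280
(3j)²=1/143 [(2 5 5; -2 5 -3)], sign=+1
⇒ 4πI² = 50/507
I = (+1)√(50/507/(4π)) = 0.08858824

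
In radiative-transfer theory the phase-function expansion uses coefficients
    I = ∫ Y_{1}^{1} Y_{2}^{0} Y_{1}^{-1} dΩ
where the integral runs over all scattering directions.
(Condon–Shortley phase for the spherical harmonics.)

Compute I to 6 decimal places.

Rules hold: Σm=0, L=4 even, 1≤1≤3.
N = 3·5·3 = 45
Δ = 2!·0!·2!/5! = 1/30
Racah Σ t=1..1: t=1:−1/1 = -1/1
⇒ 3j(1 2 1; 0 0 0)² = 2/15, sgn +1
Racah Σ t=0..0: t=0:+1/4 = 1/4
⇒ 3j(1 2 1; 1 0 -1)² = 1/30, sgn +1
4πI² = N·(3j₀)²·(3jₘ)² = 1/5
I = +1·√(0.2/4π) = 0.12615663

0.126157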